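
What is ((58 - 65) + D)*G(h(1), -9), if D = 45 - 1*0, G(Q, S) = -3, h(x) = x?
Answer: -114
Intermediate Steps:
D = 45 (D = 45 + 0 = 45)
((58 - 65) + D)*G(h(1), -9) = ((58 - 65) + 45)*(-3) = (-7 + 45)*(-3) = 38*(-3) = -114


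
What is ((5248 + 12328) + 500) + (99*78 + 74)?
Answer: 25872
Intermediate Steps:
((5248 + 12328) + 500) + (99*78 + 74) = (17576 + 500) + (7722 + 74) = 18076 + 7796 = 25872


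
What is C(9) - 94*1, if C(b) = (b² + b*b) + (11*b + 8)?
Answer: 175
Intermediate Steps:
C(b) = 8 + 2*b² + 11*b (C(b) = (b² + b²) + (8 + 11*b) = 2*b² + (8 + 11*b) = 8 + 2*b² + 11*b)
C(9) - 94*1 = (8 + 2*9² + 11*9) - 94*1 = (8 + 2*81 + 99) - 94 = (8 + 162 + 99) - 94 = 269 - 94 = 175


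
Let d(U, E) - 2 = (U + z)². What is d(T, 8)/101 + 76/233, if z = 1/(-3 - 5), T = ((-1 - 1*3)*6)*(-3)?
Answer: 77556713/1506112 ≈ 51.495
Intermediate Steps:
T = 72 (T = ((-1 - 3)*6)*(-3) = -4*6*(-3) = -24*(-3) = 72)
z = -⅛ (z = 1/(-8) = -⅛ ≈ -0.12500)
d(U, E) = 2 + (-⅛ + U)² (d(U, E) = 2 + (U - ⅛)² = 2 + (-⅛ + U)²)
d(T, 8)/101 + 76/233 = (2 + (-1 + 8*72)²/64)/101 + 76/233 = (2 + (-1 + 576)²/64)*(1/101) + 76*(1/233) = (2 + (1/64)*575²)*(1/101) + 76/233 = (2 + (1/64)*330625)*(1/101) + 76/233 = (2 + 330625/64)*(1/101) + 76/233 = (330753/64)*(1/101) + 76/233 = 330753/6464 + 76/233 = 77556713/1506112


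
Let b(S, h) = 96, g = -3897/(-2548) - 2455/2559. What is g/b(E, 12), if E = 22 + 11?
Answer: 3717083/625951872 ≈ 0.0059383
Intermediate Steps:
E = 33
g = 3717083/6520332 (g = -3897*(-1/2548) - 2455*1/2559 = 3897/2548 - 2455/2559 = 3717083/6520332 ≈ 0.57008)
g/b(E, 12) = (3717083/6520332)/96 = (3717083/6520332)*(1/96) = 3717083/625951872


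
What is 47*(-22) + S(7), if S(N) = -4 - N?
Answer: -1045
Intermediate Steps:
47*(-22) + S(7) = 47*(-22) + (-4 - 1*7) = -1034 + (-4 - 7) = -1034 - 11 = -1045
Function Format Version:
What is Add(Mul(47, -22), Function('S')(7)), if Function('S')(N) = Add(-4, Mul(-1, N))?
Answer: -1045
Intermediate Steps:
Add(Mul(47, -22), Function('S')(7)) = Add(Mul(47, -22), Add(-4, Mul(-1, 7))) = Add(-1034, Add(-4, -7)) = Add(-1034, -11) = -1045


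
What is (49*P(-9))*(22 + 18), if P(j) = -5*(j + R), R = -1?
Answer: 98000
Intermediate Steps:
P(j) = 5 - 5*j (P(j) = -5*(j - 1) = -5*(-1 + j) = 5 - 5*j)
(49*P(-9))*(22 + 18) = (49*(5 - 5*(-9)))*(22 + 18) = (49*(5 + 45))*40 = (49*50)*40 = 2450*40 = 98000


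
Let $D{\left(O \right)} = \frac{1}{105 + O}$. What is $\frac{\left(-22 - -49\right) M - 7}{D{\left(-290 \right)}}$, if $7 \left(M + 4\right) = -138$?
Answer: $\frac{838235}{7} \approx 1.1975 \cdot 10^{5}$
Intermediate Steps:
$M = - \frac{166}{7}$ ($M = -4 + \frac{1}{7} \left(-138\right) = -4 - \frac{138}{7} = - \frac{166}{7} \approx -23.714$)
$\frac{\left(-22 - -49\right) M - 7}{D{\left(-290 \right)}} = \frac{\left(-22 - -49\right) \left(- \frac{166}{7}\right) - 7}{\frac{1}{105 - 290}} = \frac{\left(-22 + 49\right) \left(- \frac{166}{7}\right) - 7}{\frac{1}{-185}} = \frac{27 \left(- \frac{166}{7}\right) - 7}{- \frac{1}{185}} = \left(- \frac{4482}{7} - 7\right) \left(-185\right) = \left(- \frac{4531}{7}\right) \left(-185\right) = \frac{838235}{7}$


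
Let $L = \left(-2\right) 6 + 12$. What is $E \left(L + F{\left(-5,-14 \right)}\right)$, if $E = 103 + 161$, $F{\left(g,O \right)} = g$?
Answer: $-1320$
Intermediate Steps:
$E = 264$
$L = 0$ ($L = -12 + 12 = 0$)
$E \left(L + F{\left(-5,-14 \right)}\right) = 264 \left(0 - 5\right) = 264 \left(-5\right) = -1320$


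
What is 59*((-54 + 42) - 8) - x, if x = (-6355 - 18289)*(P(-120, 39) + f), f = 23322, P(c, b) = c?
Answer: 571788908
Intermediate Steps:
x = -571790088 (x = (-6355 - 18289)*(-120 + 23322) = -24644*23202 = -571790088)
59*((-54 + 42) - 8) - x = 59*((-54 + 42) - 8) - 1*(-571790088) = 59*(-12 - 8) + 571790088 = 59*(-20) + 571790088 = -1180 + 571790088 = 571788908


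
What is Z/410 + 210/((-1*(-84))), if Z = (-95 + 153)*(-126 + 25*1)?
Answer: -4833/410 ≈ -11.788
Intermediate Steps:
Z = -5858 (Z = 58*(-126 + 25) = 58*(-101) = -5858)
Z/410 + 210/((-1*(-84))) = -5858/410 + 210/((-1*(-84))) = -5858*1/410 + 210/84 = -2929/205 + 210*(1/84) = -2929/205 + 5/2 = -4833/410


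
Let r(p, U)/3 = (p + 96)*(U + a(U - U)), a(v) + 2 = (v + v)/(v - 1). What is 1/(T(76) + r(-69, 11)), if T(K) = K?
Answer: 1/805 ≈ 0.0012422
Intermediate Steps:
a(v) = -2 + 2*v/(-1 + v) (a(v) = -2 + (v + v)/(v - 1) = -2 + (2*v)/(-1 + v) = -2 + 2*v/(-1 + v))
r(p, U) = 3*(-2 + U)*(96 + p) (r(p, U) = 3*((p + 96)*(U + 2/(-1 + (U - U)))) = 3*((96 + p)*(U + 2/(-1 + 0))) = 3*((96 + p)*(U + 2/(-1))) = 3*((96 + p)*(U + 2*(-1))) = 3*((96 + p)*(U - 2)) = 3*((96 + p)*(-2 + U)) = 3*((-2 + U)*(96 + p)) = 3*(-2 + U)*(96 + p))
1/(T(76) + r(-69, 11)) = 1/(76 + (-576 - 6*(-69) + 288*11 + 3*11*(-69))) = 1/(76 + (-576 + 414 + 3168 - 2277)) = 1/(76 + 729) = 1/805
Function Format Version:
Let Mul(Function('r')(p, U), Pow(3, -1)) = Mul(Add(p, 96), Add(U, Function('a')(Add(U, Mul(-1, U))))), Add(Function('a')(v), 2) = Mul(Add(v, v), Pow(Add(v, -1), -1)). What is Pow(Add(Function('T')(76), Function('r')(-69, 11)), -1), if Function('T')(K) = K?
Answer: Rational(1, 805) ≈ 0.0012422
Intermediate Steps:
Function('a')(v) = Add(-2, Mul(2, v, Pow(Add(-1, v), -1))) (Function('a')(v) = Add(-2, Mul(Add(v, v), Pow(Add(v, -1), -1))) = Add(-2, Mul(Mul(2, v), Pow(Add(-1, v), -1))) = Add(-2, Mul(2, v, Pow(Add(-1, v), -1))))
Function('r')(p, U) = Mul(3, Add(-2, U), Add(96, p)) (Function('r')(p, U) = Mul(3, Mul(Add(p, 96), Add(U, Mul(2, Pow(Add(-1, Add(U, Mul(-1, U))), -1))))) = Mul(3, Mul(Add(96, p), Add(U, Mul(2, Pow(Add(-1, 0), -1))))) = Mul(3, Mul(Add(96, p), Add(U, Mul(2, Pow(-1, -1))))) = Mul(3, Mul(Add(96, p), Add(U, Mul(2, -1)))) = Mul(3, Mul(Add(96, p), Add(U, -2))) = Mul(3, Mul(Add(96, p), Add(-2, U))) = Mul(3, Mul(Add(-2, U), Add(96, p))) = Mul(3, Add(-2, U), Add(96, p)))
Pow(Add(Function('T')(76), Function('r')(-69, 11)), -1) = Pow(Add(76, Add(-576, Mul(-6, -69), Mul(288, 11), Mul(3, 11, -69))), -1) = Pow(Add(76, Add(-576, 414, 3168, -2277)), -1) = Pow(Add(76, 729), -1) = Pow(805, -1) = Rational(1, 805)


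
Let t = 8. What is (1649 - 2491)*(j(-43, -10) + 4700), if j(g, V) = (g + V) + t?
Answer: -3919510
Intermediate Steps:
j(g, V) = 8 + V + g (j(g, V) = (g + V) + 8 = (V + g) + 8 = 8 + V + g)
(1649 - 2491)*(j(-43, -10) + 4700) = (1649 - 2491)*((8 - 10 - 43) + 4700) = -842*(-45 + 4700) = -842*4655 = -3919510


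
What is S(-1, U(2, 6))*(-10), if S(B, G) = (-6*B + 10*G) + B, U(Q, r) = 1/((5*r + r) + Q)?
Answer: -1000/19 ≈ -52.632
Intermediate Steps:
U(Q, r) = 1/(Q + 6*r) (U(Q, r) = 1/(6*r + Q) = 1/(Q + 6*r))
S(B, G) = -5*B + 10*G
S(-1, U(2, 6))*(-10) = (-5*(-1) + 10/(2 + 6*6))*(-10) = (5 + 10/(2 + 36))*(-10) = (5 + 10/38)*(-10) = (5 + 10*(1/38))*(-10) = (5 + 5/19)*(-10) = (100/19)*(-10) = -1000/19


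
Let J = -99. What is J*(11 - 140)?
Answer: 12771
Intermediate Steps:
J*(11 - 140) = -99*(11 - 140) = -99*(-129) = 12771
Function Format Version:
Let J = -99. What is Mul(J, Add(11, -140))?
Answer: 12771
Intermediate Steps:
Mul(J, Add(11, -140)) = Mul(-99, Add(11, -140)) = Mul(-99, -129) = 12771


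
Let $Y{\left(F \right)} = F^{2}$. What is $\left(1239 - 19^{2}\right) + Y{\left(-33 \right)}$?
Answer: $1967$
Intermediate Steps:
$\left(1239 - 19^{2}\right) + Y{\left(-33 \right)} = \left(1239 - 19^{2}\right) + \left(-33\right)^{2} = \left(1239 - 361\right) + 1089 = 878 + 1089 = 1967$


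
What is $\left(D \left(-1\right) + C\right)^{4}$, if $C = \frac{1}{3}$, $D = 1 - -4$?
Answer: $\frac{38416}{81} \approx 474.27$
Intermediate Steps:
$D = 5$ ($D = 1 + 4 = 5$)
$C = \frac{1}{3} \approx 0.33333$
$\left(D \left(-1\right) + C\right)^{4} = \left(5 \left(-1\right) + \frac{1}{3}\right)^{4} = \left(-5 + \frac{1}{3}\right)^{4} = \left(- \frac{14}{3}\right)^{4} = \frac{38416}{81}$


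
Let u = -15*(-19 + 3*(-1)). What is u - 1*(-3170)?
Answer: 3500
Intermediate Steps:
u = 330 (u = -15*(-19 - 3) = -15*(-22) = 330)
u - 1*(-3170) = 330 - 1*(-3170) = 330 + 3170 = 3500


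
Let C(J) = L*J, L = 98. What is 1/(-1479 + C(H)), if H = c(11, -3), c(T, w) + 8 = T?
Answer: -1/1185 ≈ -0.00084388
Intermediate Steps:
c(T, w) = -8 + T
H = 3 (H = -8 + 11 = 3)
C(J) = 98*J
1/(-1479 + C(H)) = 1/(-1479 + 98*3) = 1/(-1479 + 294) = 1/(-1185) = -1/1185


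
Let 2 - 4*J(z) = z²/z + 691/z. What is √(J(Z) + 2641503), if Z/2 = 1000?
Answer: √105640136545/200 ≈ 1625.1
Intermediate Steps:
Z = 2000 (Z = 2*1000 = 2000)
J(z) = ½ - 691/(4*z) - z/4 (J(z) = ½ - (z²/z + 691/z)/4 = ½ - (z + 691/z)/4 = ½ + (-691/(4*z) - z/4) = ½ - 691/(4*z) - z/4)
√(J(Z) + 2641503) = √((¼)*(-691 - 1*2000*(-2 + 2000))/2000 + 2641503) = √((¼)*(1/2000)*(-691 - 1*2000*1998) + 2641503) = √((¼)*(1/2000)*(-691 - 3996000) + 2641503) = √((¼)*(1/2000)*(-3996691) + 2641503) = √(-3996691/8000 + 2641503) = √(21128027309/8000) = √105640136545/200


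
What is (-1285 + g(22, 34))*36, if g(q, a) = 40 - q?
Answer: -45612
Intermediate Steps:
(-1285 + g(22, 34))*36 = (-1285 + (40 - 1*22))*36 = (-1285 + (40 - 22))*36 = (-1285 + 18)*36 = -1267*36 = -45612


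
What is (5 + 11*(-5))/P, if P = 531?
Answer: -50/531 ≈ -0.094162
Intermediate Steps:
(5 + 11*(-5))/P = (5 + 11*(-5))/531 = (5 - 55)*(1/531) = -50*1/531 = -50/531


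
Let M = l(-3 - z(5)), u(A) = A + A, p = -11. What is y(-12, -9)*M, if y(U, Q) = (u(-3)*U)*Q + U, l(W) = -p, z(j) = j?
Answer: -7260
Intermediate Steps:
u(A) = 2*A
l(W) = 11 (l(W) = -1*(-11) = 11)
y(U, Q) = U - 6*Q*U (y(U, Q) = ((2*(-3))*U)*Q + U = (-6*U)*Q + U = -6*Q*U + U = U - 6*Q*U)
M = 11
y(-12, -9)*M = -12*(1 - 6*(-9))*11 = -12*(1 + 54)*11 = -12*55*11 = -660*11 = -7260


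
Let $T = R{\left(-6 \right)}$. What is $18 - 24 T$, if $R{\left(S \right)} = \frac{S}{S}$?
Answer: $-6$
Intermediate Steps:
$R{\left(S \right)} = 1$
$T = 1$
$18 - 24 T = 18 - 24 = -6$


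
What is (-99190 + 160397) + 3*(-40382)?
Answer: -59939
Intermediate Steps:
(-99190 + 160397) + 3*(-40382) = 61207 - 121146 = -59939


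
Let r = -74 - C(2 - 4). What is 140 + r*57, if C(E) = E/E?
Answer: -4135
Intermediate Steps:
C(E) = 1
r = -75 (r = -74 - 1*1 = -74 - 1 = -75)
140 + r*57 = 140 - 75*57 = 140 - 4275 = -4135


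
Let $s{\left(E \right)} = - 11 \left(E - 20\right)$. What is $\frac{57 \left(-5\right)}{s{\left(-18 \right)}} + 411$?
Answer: $\frac{9027}{22} \approx 410.32$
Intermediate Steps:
$s{\left(E \right)} = 220 - 11 E$ ($s{\left(E \right)} = - 11 \left(-20 + E\right) = 220 - 11 E$)
$\frac{57 \left(-5\right)}{s{\left(-18 \right)}} + 411 = \frac{57 \left(-5\right)}{220 - -198} + 411 = \frac{1}{220 + 198} \left(-285\right) + 411 = \frac{1}{418} \left(-285\right) + 411 = - \frac{15}{22} + 411 = \frac{9027}{22}$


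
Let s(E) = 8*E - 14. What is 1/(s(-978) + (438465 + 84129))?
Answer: 1/514756 ≈ 1.9427e-6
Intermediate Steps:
s(E) = -14 + 8*E
1/(s(-978) + (438465 + 84129)) = 1/((-14 + 8*(-978)) + (438465 + 84129)) = 1/((-14 - 7824) + 522594) = 1/(-7838 + 522594) = 1/514756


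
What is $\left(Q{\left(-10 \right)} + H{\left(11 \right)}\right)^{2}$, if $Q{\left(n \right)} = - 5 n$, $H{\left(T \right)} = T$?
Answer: $3721$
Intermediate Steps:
$\left(Q{\left(-10 \right)} + H{\left(11 \right)}\right)^{2} = \left(\left(-5\right) \left(-10\right) + 11\right)^{2} = \left(50 + 11\right)^{2} = 61^{2} = 3721$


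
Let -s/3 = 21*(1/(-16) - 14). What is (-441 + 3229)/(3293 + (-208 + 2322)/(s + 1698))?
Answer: 115264284/136176323 ≈ 0.84643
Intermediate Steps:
s = 14175/16 (s = -63*(1/(-16) - 14) = -63*(-1/16 - 14) = -63*(-225)/16 = -3*(-4725/16) = 14175/16 ≈ 885.94)
(-441 + 3229)/(3293 + (-208 + 2322)/(s + 1698)) = (-441 + 3229)/(3293 + (-208 + 2322)/(14175/16 + 1698)) = 2788/(3293 + 2114/(41343/16)) = 2788/(3293 + 2114*(16/41343)) = 2788/(3293 + 33824/41343) = 2788/(136176323/41343) = 2788*(41343/136176323) = 115264284/136176323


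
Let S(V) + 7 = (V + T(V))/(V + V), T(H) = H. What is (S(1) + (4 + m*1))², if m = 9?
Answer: 49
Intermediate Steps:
S(V) = -6 (S(V) = -7 + (V + V)/(V + V) = -7 + (2*V)/((2*V)) = -7 + (2*V)*(1/(2*V)) = -7 + 1 = -6)
(S(1) + (4 + m*1))² = (-6 + (4 + 9*1))² = (-6 + (4 + 9))² = (-6 + 13)² = 7² = 49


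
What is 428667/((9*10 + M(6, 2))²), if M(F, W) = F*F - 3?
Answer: 142889/5043 ≈ 28.334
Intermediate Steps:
M(F, W) = -3 + F² (M(F, W) = F² - 3 = -3 + F²)
428667/((9*10 + M(6, 2))²) = 428667/((9*10 + (-3 + 6²))²) = 428667/((90 + (-3 + 36))²) = 428667/((90 + 33)²) = 428667/(123²) = 428667/15129 = 428667*(1/15129) = 142889/5043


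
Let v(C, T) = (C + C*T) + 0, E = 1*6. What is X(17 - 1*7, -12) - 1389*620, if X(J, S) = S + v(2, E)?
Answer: -861178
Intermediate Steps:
E = 6
v(C, T) = C + C*T
X(J, S) = 14 + S (X(J, S) = S + 2*(1 + 6) = S + 2*7 = S + 14 = 14 + S)
X(17 - 1*7, -12) - 1389*620 = (14 - 12) - 1389*620 = 2 - 861180 = -861178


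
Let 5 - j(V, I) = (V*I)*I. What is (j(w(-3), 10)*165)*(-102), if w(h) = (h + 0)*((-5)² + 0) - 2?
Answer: -129675150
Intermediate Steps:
w(h) = -2 + 25*h (w(h) = h*(25 + 0) - 2 = h*25 - 2 = 25*h - 2 = -2 + 25*h)
j(V, I) = 5 - V*I² (j(V, I) = 5 - V*I*I = 5 - I*V*I = 5 - V*I²)
(j(w(-3), 10)*165)*(-102) = ((5 - 1*(-2 + 25*(-3))*10²)*165)*(-102) = ((5 - 1*(-2 - 75)*100)*165)*(-102) = ((5 - 1*(-77)*100)*165)*(-102) = ((5 + 7700)*165)*(-102) = (7705*165)*(-102) = 1271325*(-102) = -129675150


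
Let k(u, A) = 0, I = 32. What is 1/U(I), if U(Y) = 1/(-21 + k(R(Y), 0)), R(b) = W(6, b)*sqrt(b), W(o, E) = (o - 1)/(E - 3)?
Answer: -21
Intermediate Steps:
W(o, E) = (-1 + o)/(-3 + E)
R(b) = 5*sqrt(b)/(-3 + b) (R(b) = ((-1 + 6)/(-3 + b))*sqrt(b) = (5/(-3 + b))*sqrt(b) = 5*sqrt(b)/(-3 + b))
U(Y) = -1/21 (U(Y) = 1/(-21 + 0) = 1/(-21) = -1/21)
1/U(I) = 1/(-1/21) = -21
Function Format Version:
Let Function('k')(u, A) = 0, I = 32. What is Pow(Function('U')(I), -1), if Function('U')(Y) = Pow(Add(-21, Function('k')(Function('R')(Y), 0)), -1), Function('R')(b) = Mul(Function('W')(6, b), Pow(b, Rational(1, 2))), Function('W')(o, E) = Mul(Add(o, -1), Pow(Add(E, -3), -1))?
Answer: -21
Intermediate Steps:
Function('W')(o, E) = Mul(Pow(Add(-3, E), -1), Add(-1, o)) (Function('W')(o, E) = Mul(Add(-1, o), Pow(Add(-3, E), -1)) = Mul(Pow(Add(-3, E), -1), Add(-1, o)))
Function('R')(b) = Mul(5, Pow(b, Rational(1, 2)), Pow(Add(-3, b), -1)) (Function('R')(b) = Mul(Mul(Pow(Add(-3, b), -1), Add(-1, 6)), Pow(b, Rational(1, 2))) = Mul(Mul(Pow(Add(-3, b), -1), 5), Pow(b, Rational(1, 2))) = Mul(Mul(5, Pow(Add(-3, b), -1)), Pow(b, Rational(1, 2))) = Mul(5, Pow(b, Rational(1, 2)), Pow(Add(-3, b), -1)))
Function('U')(Y) = Rational(-1, 21) (Function('U')(Y) = Pow(Add(-21, 0), -1) = Pow(-21, -1) = Rational(-1, 21))
Pow(Function('U')(I), -1) = Pow(Rational(-1, 21), -1) = -21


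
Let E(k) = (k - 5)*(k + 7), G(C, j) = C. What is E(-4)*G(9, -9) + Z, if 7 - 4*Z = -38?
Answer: -927/4 ≈ -231.75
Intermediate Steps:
Z = 45/4 (Z = 7/4 - 1/4*(-38) = 7/4 + 19/2 = 45/4 ≈ 11.250)
E(k) = (-5 + k)*(7 + k)
E(-4)*G(9, -9) + Z = (-35 + (-4)**2 + 2*(-4))*9 + 45/4 = (-35 + 16 - 8)*9 + 45/4 = -27*9 + 45/4 = -243 + 45/4 = -927/4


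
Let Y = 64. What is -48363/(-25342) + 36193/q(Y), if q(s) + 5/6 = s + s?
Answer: 5540119005/19335946 ≈ 286.52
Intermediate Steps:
q(s) = -5/6 + 2*s (q(s) = -5/6 + (s + s) = -5/6 + 2*s)
-48363/(-25342) + 36193/q(Y) = -48363/(-25342) + 36193/(-5/6 + 2*64) = -48363*(-1/25342) + 36193/(-5/6 + 128) = 48363/25342 + 36193/(763/6) = 48363/25342 + 36193*(6/763) = 48363/25342 + 217158/763 = 5540119005/19335946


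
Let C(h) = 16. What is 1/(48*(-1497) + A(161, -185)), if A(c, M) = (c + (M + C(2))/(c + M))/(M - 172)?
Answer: -8568/615666241 ≈ -1.3917e-5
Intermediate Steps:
A(c, M) = (c + (16 + M)/(M + c))/(-172 + M) (A(c, M) = (c + (M + 16)/(c + M))/(M - 172) = (c + (16 + M)/(M + c))/(-172 + M))
1/(48*(-1497) + A(161, -185)) = 1/(48*(-1497) + (16 - 185 + 161² - 185*161)/((-185)² - 172*(-185) - 172*161 - 185*161)) = 1/(-71856 + (16 - 185 + 25921 - 29785)/(34225 + 31820 - 27692 - 29785)) = 1/(-71856 - 4033/8568) = 1/(-615666241/8568) = -8568/615666241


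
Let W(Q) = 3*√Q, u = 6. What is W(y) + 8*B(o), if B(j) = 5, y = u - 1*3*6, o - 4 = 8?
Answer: 40 + 6*I*√3 ≈ 40.0 + 10.392*I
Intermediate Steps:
o = 12 (o = 4 + 8 = 12)
y = -12 (y = 6 - 1*3*6 = 6 - 3*6 = 6 - 18 = -12)
W(y) + 8*B(o) = 3*√(-12) + 8*5 = 3*(2*I*√3) + 40 = 6*I*√3 + 40 = 40 + 6*I*√3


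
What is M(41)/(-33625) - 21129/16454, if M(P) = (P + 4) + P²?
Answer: -738862229/553265750 ≈ -1.3355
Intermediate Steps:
M(P) = 4 + P + P² (M(P) = (4 + P) + P² = 4 + P + P²)
M(41)/(-33625) - 21129/16454 = (4 + 41 + 41²)/(-33625) - 21129/16454 = (4 + 41 + 1681)*(-1/33625) - 21129*1/16454 = 1726*(-1/33625) - 21129/16454 = -1726/33625 - 21129/16454 = -738862229/553265750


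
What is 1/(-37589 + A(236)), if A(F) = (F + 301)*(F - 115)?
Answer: 1/27388 ≈ 3.6512e-5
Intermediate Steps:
A(F) = (-115 + F)*(301 + F) (A(F) = (301 + F)*(-115 + F) = (-115 + F)*(301 + F))
1/(-37589 + A(236)) = 1/(-37589 + (-34615 + 236² + 186*236)) = 1/(-37589 + (-34615 + 55696 + 43896)) = 1/(-37589 + 64977) = 1/27388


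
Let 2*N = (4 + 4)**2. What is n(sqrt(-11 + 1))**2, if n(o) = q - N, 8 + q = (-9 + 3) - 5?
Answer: 2601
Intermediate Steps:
q = -19 (q = -8 + ((-9 + 3) - 5) = -8 + (-6 - 5) = -8 - 11 = -19)
N = 32 (N = (4 + 4)**2/2 = (1/2)*8**2 = (1/2)*64 = 32)
n(o) = -51 (n(o) = -19 - 1*32 = -19 - 32 = -51)
n(sqrt(-11 + 1))**2 = (-51)**2 = 2601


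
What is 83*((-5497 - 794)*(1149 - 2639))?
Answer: 778007970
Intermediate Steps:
83*((-5497 - 794)*(1149 - 2639)) = 83*(-6291*(-1490)) = 83*9373590 = 778007970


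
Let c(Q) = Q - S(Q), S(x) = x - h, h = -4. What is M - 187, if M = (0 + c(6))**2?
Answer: -171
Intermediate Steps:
S(x) = 4 + x (S(x) = x - 1*(-4) = x + 4 = 4 + x)
c(Q) = -4 (c(Q) = Q - (4 + Q) = Q + (-4 - Q) = -4)
M = 16 (M = (0 - 4)**2 = (-4)**2 = 16)
M - 187 = 16 - 187 = -171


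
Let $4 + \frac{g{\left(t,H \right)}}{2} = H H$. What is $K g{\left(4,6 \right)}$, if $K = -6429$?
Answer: $-411456$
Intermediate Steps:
$g{\left(t,H \right)} = -8 + 2 H^{2}$ ($g{\left(t,H \right)} = -8 + 2 H H = -8 + 2 H^{2}$)
$K g{\left(4,6 \right)} = - 6429 \left(-8 + 2 \cdot 6^{2}\right) = - 6429 \left(-8 + 2 \cdot 36\right) = - 6429 \left(-8 + 72\right) = \left(-6429\right) 64 = -411456$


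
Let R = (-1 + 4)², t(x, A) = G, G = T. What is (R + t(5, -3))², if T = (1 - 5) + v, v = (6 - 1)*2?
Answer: 225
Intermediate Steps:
v = 10 (v = 5*2 = 10)
T = 6 (T = (1 - 5) + 10 = -4 + 10 = 6)
G = 6
t(x, A) = 6
R = 9 (R = 3² = 9)
(R + t(5, -3))² = (9 + 6)² = 15² = 225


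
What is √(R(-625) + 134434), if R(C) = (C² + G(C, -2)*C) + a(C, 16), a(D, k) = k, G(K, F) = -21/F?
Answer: 15*√9218/2 ≈ 720.08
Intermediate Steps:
R(C) = 16 + C² + 21*C/2 (R(C) = (C² + (-21/(-2))*C) + 16 = (C² + (-21*(-½))*C) + 16 = (C² + 21*C/2) + 16 = 16 + C² + 21*C/2)
√(R(-625) + 134434) = √((16 + (-625)² + (21/2)*(-625)) + 134434) = √((16 + 390625 - 13125/2) + 134434) = √(768157/2 + 134434) = √(1037025/2) = 15*√9218/2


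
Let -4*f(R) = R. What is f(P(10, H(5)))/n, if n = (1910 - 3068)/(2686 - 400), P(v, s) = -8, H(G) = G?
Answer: -762/193 ≈ -3.9482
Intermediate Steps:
f(R) = -R/4
n = -193/381 (n = -1158/2286 = -1158*1/2286 = -193/381 ≈ -0.50656)
f(P(10, H(5)))/n = (-¼*(-8))/(-193/381) = 2*(-381/193) = -762/193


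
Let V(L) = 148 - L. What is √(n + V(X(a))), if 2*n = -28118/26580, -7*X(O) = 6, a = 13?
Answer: √1283718504705/93030 ≈ 12.179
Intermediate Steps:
X(O) = -6/7 (X(O) = -⅐*6 = -6/7)
n = -14059/26580 (n = (-28118/26580)/2 = (-28118*1/26580)/2 = (½)*(-14059/13290) = -14059/26580 ≈ -0.52893)
√(n + V(X(a))) = √(-14059/26580 + (148 - 1*(-6/7))) = √(-14059/26580 + (148 + 6/7)) = √(-14059/26580 + 1042/7) = √(27597947/186060) = √1283718504705/93030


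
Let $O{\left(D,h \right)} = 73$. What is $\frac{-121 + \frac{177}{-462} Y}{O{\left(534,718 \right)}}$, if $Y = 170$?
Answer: $- \frac{14332}{5621} \approx -2.5497$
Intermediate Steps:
$\frac{-121 + \frac{177}{-462} Y}{O{\left(534,718 \right)}} = \frac{-121 + \frac{177}{-462} \cdot 170}{73} = \left(-121 + 177 \left(- \frac{1}{462}\right) 170\right) \frac{1}{73} = \left(-121 - \frac{5015}{77}\right) \frac{1}{73} = \left(- \frac{14332}{77}\right) \frac{1}{73} = - \frac{14332}{5621}$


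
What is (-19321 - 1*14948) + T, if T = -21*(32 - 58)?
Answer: -33723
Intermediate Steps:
T = 546 (T = -21*(-26) = 546)
(-19321 - 1*14948) + T = (-19321 - 1*14948) + 546 = (-19321 - 14948) + 546 = -34269 + 546 = -33723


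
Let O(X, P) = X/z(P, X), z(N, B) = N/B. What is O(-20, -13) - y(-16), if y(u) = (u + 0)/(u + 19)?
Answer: -992/39 ≈ -25.436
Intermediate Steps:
y(u) = u/(19 + u)
O(X, P) = X²/P (O(X, P) = X/((P/X)) = X*(X/P) = X²/P)
O(-20, -13) - y(-16) = (-20)²/(-13) - (-16)/(19 - 16) = -1/13*400 - (-16)/3 = -400/13 - (-16)/3 = -400/13 - 1*(-16/3) = -400/13 + 16/3 = -992/39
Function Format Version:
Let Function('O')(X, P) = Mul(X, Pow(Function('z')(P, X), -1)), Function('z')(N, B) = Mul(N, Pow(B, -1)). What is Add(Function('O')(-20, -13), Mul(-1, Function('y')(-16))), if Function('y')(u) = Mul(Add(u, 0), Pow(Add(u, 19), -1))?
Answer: Rational(-992, 39) ≈ -25.436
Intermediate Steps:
Function('y')(u) = Mul(u, Pow(Add(19, u), -1))
Function('O')(X, P) = Mul(Pow(P, -1), Pow(X, 2)) (Function('O')(X, P) = Mul(X, Pow(Mul(P, Pow(X, -1)), -1)) = Mul(X, Mul(X, Pow(P, -1))) = Mul(Pow(P, -1), Pow(X, 2)))
Add(Function('O')(-20, -13), Mul(-1, Function('y')(-16))) = Add(Mul(Pow(-13, -1), Pow(-20, 2)), Mul(-1, Mul(-16, Pow(Add(19, -16), -1)))) = Add(Mul(Rational(-1, 13), 400), Mul(-1, Mul(-16, Pow(3, -1)))) = Add(Rational(-400, 13), Mul(-1, Mul(-16, Rational(1, 3)))) = Add(Rational(-400, 13), Mul(-1, Rational(-16, 3))) = Add(Rational(-400, 13), Rational(16, 3)) = Rational(-992, 39)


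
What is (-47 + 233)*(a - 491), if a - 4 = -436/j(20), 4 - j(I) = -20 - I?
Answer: -1016676/11 ≈ -92425.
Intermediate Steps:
j(I) = 24 + I (j(I) = 4 - (-20 - I) = 4 + (20 + I) = 24 + I)
a = -65/11 (a = 4 - 436/(24 + 20) = 4 - 436/44 = 4 - 436*1/44 = 4 - 109/11 = -65/11 ≈ -5.9091)
(-47 + 233)*(a - 491) = (-47 + 233)*(-65/11 - 491) = 186*(-5466/11) = -1016676/11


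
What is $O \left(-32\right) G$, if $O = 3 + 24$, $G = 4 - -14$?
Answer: $-15552$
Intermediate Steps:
$G = 18$ ($G = 4 + 14 = 18$)
$O = 27$
$O \left(-32\right) G = 27 \left(-32\right) 18 = \left(-864\right) 18 = -15552$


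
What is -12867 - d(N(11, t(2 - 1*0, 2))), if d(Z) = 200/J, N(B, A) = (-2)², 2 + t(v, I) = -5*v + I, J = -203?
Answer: -2611801/203 ≈ -12866.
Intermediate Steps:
t(v, I) = -2 + I - 5*v (t(v, I) = -2 + (-5*v + I) = -2 + (I - 5*v) = -2 + I - 5*v)
N(B, A) = 4
d(Z) = -200/203 (d(Z) = 200/(-203) = 200*(-1/203) = -200/203)
-12867 - d(N(11, t(2 - 1*0, 2))) = -12867 - 1*(-200/203) = -12867 + 200/203 = -2611801/203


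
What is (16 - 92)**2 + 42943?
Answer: 48719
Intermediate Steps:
(16 - 92)**2 + 42943 = (-76)**2 + 42943 = 5776 + 42943 = 48719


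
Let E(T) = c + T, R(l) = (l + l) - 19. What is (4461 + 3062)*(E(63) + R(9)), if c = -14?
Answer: 361104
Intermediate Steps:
R(l) = -19 + 2*l (R(l) = 2*l - 19 = -19 + 2*l)
E(T) = -14 + T
(4461 + 3062)*(E(63) + R(9)) = (4461 + 3062)*((-14 + 63) + (-19 + 2*9)) = 7523*(49 + (-19 + 18)) = 7523*(49 - 1) = 7523*48 = 361104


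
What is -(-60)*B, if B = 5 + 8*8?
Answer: 4140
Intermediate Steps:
B = 69 (B = 5 + 64 = 69)
-(-60)*B = -(-60)*69 = -1*(-4140) = 4140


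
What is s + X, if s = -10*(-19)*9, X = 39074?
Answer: 40784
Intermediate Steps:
s = 1710 (s = 190*9 = 1710)
s + X = 1710 + 39074 = 40784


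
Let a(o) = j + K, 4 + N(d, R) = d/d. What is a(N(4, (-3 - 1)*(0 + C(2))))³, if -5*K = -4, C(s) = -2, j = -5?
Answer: -9261/125 ≈ -74.088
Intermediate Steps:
K = ⅘ (K = -⅕*(-4) = ⅘ ≈ 0.80000)
N(d, R) = -3 (N(d, R) = -4 + d/d = -4 + 1 = -3)
a(o) = -21/5 (a(o) = -5 + ⅘ = -21/5)
a(N(4, (-3 - 1)*(0 + C(2))))³ = (-21/5)³ = -9261/125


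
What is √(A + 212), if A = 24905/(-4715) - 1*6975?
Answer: I*√6018688070/943 ≈ 82.27*I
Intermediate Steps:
A = -6582406/943 (A = 24905*(-1/4715) - 6975 = -4981/943 - 6975 = -6582406/943 ≈ -6980.3)
√(A + 212) = √(-6582406/943 + 212) = √(-6382490/943) = I*√6018688070/943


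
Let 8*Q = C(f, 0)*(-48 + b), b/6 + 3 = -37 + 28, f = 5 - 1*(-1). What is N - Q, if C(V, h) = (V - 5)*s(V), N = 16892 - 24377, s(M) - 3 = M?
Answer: -7350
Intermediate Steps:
s(M) = 3 + M
f = 6 (f = 5 + 1 = 6)
N = -7485
C(V, h) = (-5 + V)*(3 + V) (C(V, h) = (V - 5)*(3 + V) = (-5 + V)*(3 + V))
b = -72 (b = -18 + 6*(-37 + 28) = -18 + 6*(-9) = -18 - 54 = -72)
Q = -135 (Q = (((-5 + 6)*(3 + 6))*(-48 - 72))/8 = ((1*9)*(-120))/8 = (9*(-120))/8 = (⅛)*(-1080) = -135)
N - Q = -7485 - 1*(-135) = -7485 + 135 = -7350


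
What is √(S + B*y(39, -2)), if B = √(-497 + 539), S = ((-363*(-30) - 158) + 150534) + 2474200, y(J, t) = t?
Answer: √(2635466 - 2*√42) ≈ 1623.4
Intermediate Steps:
S = 2635466 (S = ((10890 - 158) + 150534) + 2474200 = (10732 + 150534) + 2474200 = 161266 + 2474200 = 2635466)
B = √42 ≈ 6.4807
√(S + B*y(39, -2)) = √(2635466 + √42*(-2)) = √(2635466 - 2*√42)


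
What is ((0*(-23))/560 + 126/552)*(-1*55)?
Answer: -1155/92 ≈ -12.554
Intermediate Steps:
((0*(-23))/560 + 126/552)*(-1*55) = (0*(1/560) + 126*(1/552))*(-55) = (0 + 21/92)*(-55) = (21/92)*(-55) = -1155/92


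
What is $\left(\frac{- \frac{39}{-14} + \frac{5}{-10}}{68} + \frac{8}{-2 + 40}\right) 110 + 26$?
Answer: $\frac{119506}{2261} \approx 52.855$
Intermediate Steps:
$\left(\frac{- \frac{39}{-14} + \frac{5}{-10}}{68} + \frac{8}{-2 + 40}\right) 110 + 26 = \left(\left(\left(-39\right) \left(- \frac{1}{14}\right) + 5 \left(- \frac{1}{10}\right)\right) \frac{1}{68} + \frac{8}{38}\right) 110 + 26 = \left(\left(\frac{39}{14} - \frac{1}{2}\right) \frac{1}{68} + 8 \cdot \frac{1}{38}\right) 110 + 26 = \left(\frac{16}{7} \cdot \frac{1}{68} + \frac{4}{19}\right) 110 + 26 = \left(\frac{4}{119} + \frac{4}{19}\right) 110 + 26 = \frac{552}{2261} \cdot 110 + 26 = \frac{60720}{2261} + 26 = \frac{119506}{2261}$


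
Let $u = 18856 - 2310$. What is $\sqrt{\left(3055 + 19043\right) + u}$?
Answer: $2 \sqrt{9661} \approx 196.58$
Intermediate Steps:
$u = 16546$
$\sqrt{\left(3055 + 19043\right) + u} = \sqrt{\left(3055 + 19043\right) + 16546} = \sqrt{22098 + 16546} = \sqrt{38644} = 2 \sqrt{9661}$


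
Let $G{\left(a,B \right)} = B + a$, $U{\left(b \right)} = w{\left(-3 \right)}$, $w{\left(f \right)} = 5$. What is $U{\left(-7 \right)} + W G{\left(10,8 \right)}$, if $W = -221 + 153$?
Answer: $-1219$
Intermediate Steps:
$U{\left(b \right)} = 5$
$W = -68$
$U{\left(-7 \right)} + W G{\left(10,8 \right)} = 5 - 68 \left(8 + 10\right) = 5 - 1224 = -1219$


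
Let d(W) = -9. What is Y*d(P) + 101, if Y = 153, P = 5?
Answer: -1276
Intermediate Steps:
Y*d(P) + 101 = 153*(-9) + 101 = -1377 + 101 = -1276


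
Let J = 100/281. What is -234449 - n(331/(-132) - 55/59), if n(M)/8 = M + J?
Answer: -128255191225/547107 ≈ -2.3442e+5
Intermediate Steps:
J = 100/281 (J = 100*(1/281) = 100/281 ≈ 0.35587)
n(M) = 800/281 + 8*M (n(M) = 8*(M + 100/281) = 8*(100/281 + M) = 800/281 + 8*M)
-234449 - n(331/(-132) - 55/59) = -234449 - (800/281 + 8*(331/(-132) - 55/59)) = -234449 - (800/281 + 8*(331*(-1/132) - 55*1/59)) = -234449 - (800/281 + 8*(-331/132 - 55/59)) = -234449 - (800/281 + 8*(-26789/7788)) = -234449 - (800/281 - 53578/1947) = -234449 - 1*(-13497818/547107) = -234449 + 13497818/547107 = -128255191225/547107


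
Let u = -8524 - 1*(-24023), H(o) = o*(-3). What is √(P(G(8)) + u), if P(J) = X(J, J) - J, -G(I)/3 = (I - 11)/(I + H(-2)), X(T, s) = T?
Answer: √15499 ≈ 124.49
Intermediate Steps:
H(o) = -3*o
G(I) = -3*(-11 + I)/(6 + I) (G(I) = -3*(I - 11)/(I - 3*(-2)) = -3*(-11 + I)/(I + 6) = -3*(-11 + I)/(6 + I))
P(J) = 0 (P(J) = J - J = 0)
u = 15499 (u = -8524 + 24023 = 15499)
√(P(G(8)) + u) = √(0 + 15499) = √15499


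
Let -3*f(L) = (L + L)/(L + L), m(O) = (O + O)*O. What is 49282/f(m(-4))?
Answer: -147846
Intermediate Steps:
m(O) = 2*O² (m(O) = (2*O)*O = 2*O²)
f(L) = -⅓ (f(L) = -(L + L)/(3*(L + L)) = -2*L/(3*(2*L)) = -2*L*1/(2*L)/3 = -⅓*1 = -⅓)
49282/f(m(-4)) = 49282/(-⅓) = 49282*(-3) = -147846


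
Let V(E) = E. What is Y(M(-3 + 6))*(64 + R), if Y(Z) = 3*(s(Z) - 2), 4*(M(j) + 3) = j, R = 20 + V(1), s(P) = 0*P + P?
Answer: -4335/4 ≈ -1083.8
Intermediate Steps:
s(P) = P (s(P) = 0 + P = P)
R = 21 (R = 20 + 1 = 21)
M(j) = -3 + j/4
Y(Z) = -6 + 3*Z (Y(Z) = 3*(Z - 2) = 3*(-2 + Z) = -6 + 3*Z)
Y(M(-3 + 6))*(64 + R) = (-6 + 3*(-3 + (-3 + 6)/4))*(64 + 21) = (-6 + 3*(-3 + (¼)*3))*85 = (-6 + 3*(-3 + ¾))*85 = (-6 + 3*(-9/4))*85 = (-6 - 27/4)*85 = -51/4*85 = -4335/4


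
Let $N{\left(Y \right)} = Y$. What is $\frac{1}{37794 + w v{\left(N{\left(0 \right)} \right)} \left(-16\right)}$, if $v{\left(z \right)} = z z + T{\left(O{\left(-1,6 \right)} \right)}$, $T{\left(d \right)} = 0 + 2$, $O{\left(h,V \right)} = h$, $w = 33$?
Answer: $\frac{1}{36738} \approx 2.722 \cdot 10^{-5}$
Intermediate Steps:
$T{\left(d \right)} = 2$
$v{\left(z \right)} = 2 + z^{2}$ ($v{\left(z \right)} = z z + 2 = z^{2} + 2 = 2 + z^{2}$)
$\frac{1}{37794 + w v{\left(N{\left(0 \right)} \right)} \left(-16\right)} = \frac{1}{37794 + 33 \left(2 + 0^{2}\right) \left(-16\right)} = \frac{1}{37794 + 33 \left(2 + 0\right) \left(-16\right)} = \frac{1}{37794 + 33 \cdot 2 \left(-16\right)} = \frac{1}{37794 + 66 \left(-16\right)} = \frac{1}{37794 - 1056} = \frac{1}{36738}$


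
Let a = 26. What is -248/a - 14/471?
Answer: -58586/6123 ≈ -9.5682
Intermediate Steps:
-248/a - 14/471 = -248/26 - 14/471 = -248*1/26 - 14*1/471 = -124/13 - 14/471 = -58586/6123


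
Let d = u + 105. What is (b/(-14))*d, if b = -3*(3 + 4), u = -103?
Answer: 3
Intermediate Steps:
b = -21 (b = -3*7 = -21)
d = 2 (d = -103 + 105 = 2)
(b/(-14))*d = -21/(-14)*2 = -21*(-1/14)*2 = (3/2)*2 = 3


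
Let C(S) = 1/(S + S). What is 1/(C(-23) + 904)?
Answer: 46/41583 ≈ 0.0011062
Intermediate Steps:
C(S) = 1/(2*S)
1/(C(-23) + 904) = 1/((½)/(-23) + 904) = 1/((½)*(-1/23) + 904) = 1/(-1/46 + 904) = 1/(41583/46) = 46/41583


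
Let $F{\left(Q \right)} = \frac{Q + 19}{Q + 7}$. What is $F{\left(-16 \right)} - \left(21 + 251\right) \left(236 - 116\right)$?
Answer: $- \frac{97921}{3} \approx -32640.0$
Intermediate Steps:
$F{\left(Q \right)} = \frac{19 + Q}{7 + Q}$
$F{\left(-16 \right)} - \left(21 + 251\right) \left(236 - 116\right) = \frac{19 - 16}{7 - 16} - \left(21 + 251\right) \left(236 - 116\right) = \frac{1}{-9} \cdot 3 - 272 \cdot 120 = \left(- \frac{1}{9}\right) 3 - 32640 = - \frac{1}{3} - 32640 = - \frac{97921}{3}$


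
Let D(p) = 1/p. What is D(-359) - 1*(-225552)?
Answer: 80973167/359 ≈ 2.2555e+5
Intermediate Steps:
D(-359) - 1*(-225552) = 1/(-359) - 1*(-225552) = -1/359 + 225552 = 80973167/359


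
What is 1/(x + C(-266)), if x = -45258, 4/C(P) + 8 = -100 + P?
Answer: -187/8463248 ≈ -2.2096e-5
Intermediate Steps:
C(P) = 4/(-108 + P) (C(P) = 4/(-8 + (-100 + P)) = 4/(-108 + P))
1/(x + C(-266)) = 1/(-45258 + 4/(-108 - 266)) = 1/(-45258 + 4/(-374)) = 1/(-45258 + 4*(-1/374)) = 1/(-45258 - 2/187) = 1/(-8463248/187) = -187/8463248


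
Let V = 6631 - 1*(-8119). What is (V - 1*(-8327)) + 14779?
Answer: 37856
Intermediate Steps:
V = 14750 (V = 6631 + 8119 = 14750)
(V - 1*(-8327)) + 14779 = (14750 - 1*(-8327)) + 14779 = (14750 + 8327) + 14779 = 23077 + 14779 = 37856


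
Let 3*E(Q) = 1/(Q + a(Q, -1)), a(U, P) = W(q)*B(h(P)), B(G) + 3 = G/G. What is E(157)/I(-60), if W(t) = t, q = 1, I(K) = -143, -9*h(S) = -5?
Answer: -1/66495 ≈ -1.5039e-5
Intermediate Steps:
h(S) = 5/9 (h(S) = -1/9*(-5) = 5/9)
B(G) = -2 (B(G) = -3 + G/G = -3 + 1 = -2)
a(U, P) = -2 (a(U, P) = 1*(-2) = -2)
E(Q) = 1/(3*(-2 + Q)) (E(Q) = 1/(3*(Q - 2)) = 1/(3*(-2 + Q)))
E(157)/I(-60) = (1/(3*(-2 + 157)))/(-143) = ((1/3)/155)*(-1/143) = ((1/3)*(1/155))*(-1/143) = (1/465)*(-1/143) = -1/66495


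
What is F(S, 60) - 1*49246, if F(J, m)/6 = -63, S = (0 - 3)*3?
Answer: -49624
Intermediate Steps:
S = -9 (S = -3*3 = -9)
F(J, m) = -378 (F(J, m) = 6*(-63) = -378)
F(S, 60) - 1*49246 = -378 - 1*49246 = -378 - 49246 = -49624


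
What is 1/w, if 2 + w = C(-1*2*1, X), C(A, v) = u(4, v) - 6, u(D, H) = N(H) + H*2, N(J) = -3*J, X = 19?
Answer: -1/27 ≈ -0.037037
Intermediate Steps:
u(D, H) = -H (u(D, H) = -3*H + H*2 = -3*H + 2*H = -H)
C(A, v) = -6 - v (C(A, v) = -v - 6 = -6 - v)
w = -27 (w = -2 + (-6 - 1*19) = -2 + (-6 - 19) = -2 - 25 = -27)
1/w = 1/(-27) = -1/27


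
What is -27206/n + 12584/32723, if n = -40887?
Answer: 1404783946/1337945301 ≈ 1.0500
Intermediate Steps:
-27206/n + 12584/32723 = -27206/(-40887) + 12584/32723 = -27206*(-1/40887) + 12584*(1/32723) = 27206/40887 + 12584/32723 = 1404783946/1337945301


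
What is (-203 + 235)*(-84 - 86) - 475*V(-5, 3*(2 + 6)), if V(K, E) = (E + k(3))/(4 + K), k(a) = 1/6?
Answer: 36235/6 ≈ 6039.2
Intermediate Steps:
k(a) = 1/6
V(K, E) = (1/6 + E)/(4 + K) (V(K, E) = (E + 1/6)/(4 + K) = (1/6 + E)/(4 + K))
(-203 + 235)*(-84 - 86) - 475*V(-5, 3*(2 + 6)) = (-203 + 235)*(-84 - 86) - 475*(1/6 + 3*(2 + 6))/(4 - 5) = 32*(-170) - 475*(1/6 + 3*8)/(-1) = -5440 - (-475)*(1/6 + 24) = -5440 - (-475)*145/6 = -5440 - 475*(-145/6) = -5440 + 68875/6 = 36235/6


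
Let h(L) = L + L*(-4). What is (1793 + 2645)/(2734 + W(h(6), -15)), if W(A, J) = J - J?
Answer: 2219/1367 ≈ 1.6233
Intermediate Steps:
h(L) = -3*L (h(L) = L - 4*L = -3*L)
W(A, J) = 0
(1793 + 2645)/(2734 + W(h(6), -15)) = (1793 + 2645)/(2734 + 0) = 4438/2734 = 4438*(1/2734) = 2219/1367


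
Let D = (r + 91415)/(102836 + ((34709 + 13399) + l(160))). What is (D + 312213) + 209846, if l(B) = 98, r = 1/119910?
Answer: 9455254463739631/18111446220 ≈ 5.2206e+5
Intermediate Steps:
r = 1/119910 ≈ 8.3396e-6
D = 10961572651/18111446220 (D = (1/119910 + 91415)/(102836 + ((34709 + 13399) + 98)) = 10961572651/(119910*(102836 + (48108 + 98))) = 10961572651/(119910*(102836 + 48206)) = (10961572651/119910)/151042 = (10961572651/119910)*(1/151042) = 10961572651/18111446220 ≈ 0.60523)
(D + 312213) + 209846 = (10961572651/18111446220 + 312213) + 209846 = 5654639920257511/18111446220 + 209846 = 9455254463739631/18111446220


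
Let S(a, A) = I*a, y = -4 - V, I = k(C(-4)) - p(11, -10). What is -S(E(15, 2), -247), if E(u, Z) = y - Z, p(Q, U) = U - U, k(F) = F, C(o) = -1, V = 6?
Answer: -12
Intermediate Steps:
p(Q, U) = 0
I = -1 (I = -1 - 1*0 = -1 + 0 = -1)
y = -10 (y = -4 - 1*6 = -4 - 6 = -10)
E(u, Z) = -10 - Z
S(a, A) = -a
-S(E(15, 2), -247) = -(-1)*(-10 - 1*2) = -(-1)*(-10 - 2) = -(-1)*(-12) = -1*12 = -12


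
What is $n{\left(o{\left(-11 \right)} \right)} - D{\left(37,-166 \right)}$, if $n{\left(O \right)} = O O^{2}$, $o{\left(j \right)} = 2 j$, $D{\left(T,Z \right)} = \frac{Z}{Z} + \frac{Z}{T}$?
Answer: $- \frac{393847}{37} \approx -10645.0$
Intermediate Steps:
$D{\left(T,Z \right)} = 1 + \frac{Z}{T}$
$n{\left(O \right)} = O^{3}$
$n{\left(o{\left(-11 \right)} \right)} - D{\left(37,-166 \right)} = \left(2 \left(-11\right)\right)^{3} - \frac{37 - 166}{37} = \left(-22\right)^{3} - \frac{1}{37} \left(-129\right) = -10648 - - \frac{129}{37} = -10648 + \frac{129}{37} = - \frac{393847}{37}$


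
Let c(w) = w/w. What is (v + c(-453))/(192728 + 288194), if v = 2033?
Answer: 1017/240461 ≈ 0.0042294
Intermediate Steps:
c(w) = 1
(v + c(-453))/(192728 + 288194) = (2033 + 1)/(192728 + 288194) = 2034/480922 = 2034*(1/480922) = 1017/240461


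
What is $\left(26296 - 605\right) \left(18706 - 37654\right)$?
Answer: $-486793068$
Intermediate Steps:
$\left(26296 - 605\right) \left(18706 - 37654\right) = 25691 \left(18706 - 37654\right) = 25691 \left(-18948\right) = -486793068$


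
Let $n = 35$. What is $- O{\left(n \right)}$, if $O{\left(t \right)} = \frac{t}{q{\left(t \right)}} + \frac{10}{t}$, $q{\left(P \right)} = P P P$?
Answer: $- \frac{351}{1225} \approx -0.28653$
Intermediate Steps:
$q{\left(P \right)} = P^{3}$ ($q{\left(P \right)} = P^{2} P = P^{3}$)
$O{\left(t \right)} = \frac{1}{t^{2}} + \frac{10}{t}$ ($O{\left(t \right)} = \frac{t}{t^{3}} + \frac{10}{t} = \frac{1}{t^{2}} + \frac{10}{t}$)
$- O{\left(n \right)} = - \frac{1 + 10 \cdot 35}{1225} = - \frac{1 + 350}{1225} = - \frac{351}{1225}$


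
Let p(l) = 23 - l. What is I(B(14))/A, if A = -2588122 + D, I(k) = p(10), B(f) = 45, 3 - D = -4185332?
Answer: 13/1597213 ≈ 8.1392e-6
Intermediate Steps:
D = 4185335 (D = 3 - 1*(-4185332) = 3 + 4185332 = 4185335)
I(k) = 13 (I(k) = 23 - 1*10 = 23 - 10 = 13)
A = 1597213 (A = -2588122 + 4185335 = 1597213)
I(B(14))/A = 13/1597213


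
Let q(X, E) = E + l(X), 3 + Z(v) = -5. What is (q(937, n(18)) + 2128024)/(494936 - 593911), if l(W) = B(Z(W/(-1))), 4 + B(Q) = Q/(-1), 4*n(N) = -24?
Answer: -2128022/98975 ≈ -21.501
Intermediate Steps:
n(N) = -6 (n(N) = (1/4)*(-24) = -6)
Z(v) = -8 (Z(v) = -3 - 5 = -8)
B(Q) = -4 - Q (B(Q) = -4 + Q/(-1) = -4 + Q*(-1) = -4 - Q)
l(W) = 4 (l(W) = -4 - 1*(-8) = -4 + 8 = 4)
q(X, E) = 4 + E (q(X, E) = E + 4 = 4 + E)
(q(937, n(18)) + 2128024)/(494936 - 593911) = ((4 - 6) + 2128024)/(494936 - 593911) = (-2 + 2128024)/(-98975) = 2128022*(-1/98975) = -2128022/98975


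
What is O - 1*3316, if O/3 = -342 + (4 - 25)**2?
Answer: -3019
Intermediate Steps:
O = 297 (O = 3*(-342 + (4 - 25)**2) = 3*(-342 + (-21)**2) = 3*(-342 + 441) = 3*99 = 297)
O - 1*3316 = 297 - 1*3316 = 297 - 3316 = -3019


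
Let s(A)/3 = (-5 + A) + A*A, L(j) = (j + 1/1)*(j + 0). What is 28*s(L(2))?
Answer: 3108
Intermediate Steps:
L(j) = j*(1 + j) (L(j) = (j + 1*1)*j = (j + 1)*j = (1 + j)*j = j*(1 + j))
s(A) = -15 + 3*A + 3*A² (s(A) = 3*((-5 + A) + A*A) = 3*((-5 + A) + A²) = 3*(-5 + A + A²) = -15 + 3*A + 3*A²)
28*s(L(2)) = 28*(-15 + 3*(2*(1 + 2)) + 3*(2*(1 + 2))²) = 28*(-15 + 3*(2*3) + 3*(2*3)²) = 28*(-15 + 3*6 + 3*6²) = 28*(-15 + 18 + 3*36) = 28*(-15 + 18 + 108) = 28*111 = 3108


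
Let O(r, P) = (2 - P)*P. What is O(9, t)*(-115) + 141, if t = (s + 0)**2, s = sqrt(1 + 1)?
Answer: 141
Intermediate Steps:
s = sqrt(2) ≈ 1.4142
t = 2 (t = (sqrt(2) + 0)**2 = (sqrt(2))**2 = 2)
O(r, P) = P*(2 - P)
O(9, t)*(-115) + 141 = (2*(2 - 1*2))*(-115) + 141 = (2*(2 - 2))*(-115) + 141 = (2*0)*(-115) + 141 = 0*(-115) + 141 = 0 + 141 = 141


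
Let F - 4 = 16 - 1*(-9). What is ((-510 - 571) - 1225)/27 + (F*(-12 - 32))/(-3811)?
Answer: -8753714/102897 ≈ -85.073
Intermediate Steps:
F = 29 (F = 4 + (16 - 1*(-9)) = 4 + (16 + 9) = 4 + 25 = 29)
((-510 - 571) - 1225)/27 + (F*(-12 - 32))/(-3811) = ((-510 - 571) - 1225)/27 + (29*(-12 - 32))/(-3811) = (-1081 - 1225)*(1/27) + (29*(-44))*(-1/3811) = -2306*1/27 - 1276*(-1/3811) = -2306/27 + 1276/3811 = -8753714/102897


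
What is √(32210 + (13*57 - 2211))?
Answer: 2*√7685 ≈ 175.33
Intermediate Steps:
√(32210 + (13*57 - 2211)) = √(32210 + (741 - 2211)) = √(32210 - 1470) = √30740 = 2*√7685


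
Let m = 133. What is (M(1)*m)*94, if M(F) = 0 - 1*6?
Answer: -75012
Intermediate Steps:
M(F) = -6 (M(F) = 0 - 6 = -6)
(M(1)*m)*94 = -6*133*94 = -798*94 = -75012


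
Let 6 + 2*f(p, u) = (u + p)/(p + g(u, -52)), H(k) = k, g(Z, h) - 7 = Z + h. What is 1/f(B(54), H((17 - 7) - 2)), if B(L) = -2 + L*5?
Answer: -77/185 ≈ -0.41622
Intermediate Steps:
g(Z, h) = 7 + Z + h (g(Z, h) = 7 + (Z + h) = 7 + Z + h)
B(L) = -2 + 5*L
f(p, u) = -3 + (p + u)/(2*(-45 + p + u)) (f(p, u) = -3 + ((u + p)/(p + (7 + u - 52)))/2 = -3 + ((p + u)/(p + (-45 + u)))/2 = -3 + ((p + u)/(-45 + p + u))/2 = -3 + (p + u)/(2*(-45 + p + u)))
1/f(B(54), H((17 - 7) - 2)) = 1/(5*(54 - (-2 + 5*54) - ((17 - 7) - 2))/(2*(-45 + (-2 + 5*54) + ((17 - 7) - 2)))) = 1/(5*(54 - (-2 + 270) - (10 - 2))/(2*(-45 + (-2 + 270) + (10 - 2)))) = 1/(5*(54 - 1*268 - 1*8)/(2*(-45 + 268 + 8))) = 1/((5/2)*(54 - 268 - 8)/231) = 1/((5/2)*(1/231)*(-222)) = 1/(-185/77) = -77/185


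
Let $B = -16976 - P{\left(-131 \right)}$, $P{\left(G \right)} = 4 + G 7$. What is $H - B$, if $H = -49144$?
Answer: $-33081$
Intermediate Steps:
$P{\left(G \right)} = 4 + 7 G$
$B = -16063$ ($B = -16976 - \left(4 + 7 \left(-131\right)\right) = -16976 - \left(4 - 917\right) = -16976 - -913 = -16976 + 913 = -16063$)
$H - B = -49144 - -16063 = -49144 + 16063 = -33081$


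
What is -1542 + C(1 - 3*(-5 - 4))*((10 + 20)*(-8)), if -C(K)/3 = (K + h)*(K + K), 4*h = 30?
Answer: 1429818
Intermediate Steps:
h = 15/2 (h = (1/4)*30 = 15/2 ≈ 7.5000)
C(K) = -6*K*(15/2 + K) (C(K) = -3*(K + 15/2)*(K + K) = -3*(15/2 + K)*2*K = -6*K*(15/2 + K))
-1542 + C(1 - 3*(-5 - 4))*((10 + 20)*(-8)) = -1542 + (-3*(1 - 3*(-5 - 4))*(15 + 2*(1 - 3*(-5 - 4))))*((10 + 20)*(-8)) = -1542 + (-3*(1 - 3*(-9))*(15 + 2*(1 - 3*(-9))))*(30*(-8)) = -1542 - 3*(1 + 27)*(15 + 2*(1 + 27))*(-240) = -1542 - 3*28*(15 + 2*28)*(-240) = -1542 - 3*28*(15 + 56)*(-240) = -1542 - 3*28*71*(-240) = -1542 - 5964*(-240) = -1542 + 1431360 = 1429818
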